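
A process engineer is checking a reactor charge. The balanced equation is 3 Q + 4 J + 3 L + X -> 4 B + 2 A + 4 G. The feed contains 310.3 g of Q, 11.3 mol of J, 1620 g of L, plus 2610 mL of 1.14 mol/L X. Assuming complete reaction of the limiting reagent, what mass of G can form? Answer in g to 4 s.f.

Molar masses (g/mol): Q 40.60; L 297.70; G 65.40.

n(Q) = 310.3 / 40.60 = 7.643 mol
n(J) = 11.30 mol
n(L) = 1620 / 297.70 = 5.442 mol
n(X) = 1.14 × 2610/1000 = 2.975 mol
n/ν → Q: 2.548, J: 2.825, L: 1.814, X: 2.975; L is limiting.
n(G) = (4/3) × 5.442 = 7.256 mol
mass = 7.256 × 65.40 = 474.5 g

474.5 g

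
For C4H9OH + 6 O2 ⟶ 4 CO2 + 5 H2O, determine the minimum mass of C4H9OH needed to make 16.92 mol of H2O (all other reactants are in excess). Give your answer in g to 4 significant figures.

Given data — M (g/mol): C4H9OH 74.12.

n(H2O) = 16.92 mol
n(C4H9OH) = (1/5) × 16.92 = 3.384 mol
mass = 3.384 × 74.12 = 250.8 g

250.8 g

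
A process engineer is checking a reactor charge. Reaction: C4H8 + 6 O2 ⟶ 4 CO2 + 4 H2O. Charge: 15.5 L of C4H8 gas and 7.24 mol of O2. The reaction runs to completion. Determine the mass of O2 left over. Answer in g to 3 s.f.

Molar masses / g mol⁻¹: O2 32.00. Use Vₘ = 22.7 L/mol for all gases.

101 g

n(C4H8) = 15.50 / 22.7 = 0.6828 mol
n(O2) = 7.240 mol
n/ν for C4H8 = 0.6828/1 = 0.6828
n/ν for O2 = 7.240/6 = 1.207
Smallest n/ν is C4H8 → limiting reagent.
O2 consumed = (6/1) × 0.6828 = 4.097 mol
O2 remaining = 7.240 − 4.097 = 3.143 mol
mass = 3.143 × 32.00 = 100.6 g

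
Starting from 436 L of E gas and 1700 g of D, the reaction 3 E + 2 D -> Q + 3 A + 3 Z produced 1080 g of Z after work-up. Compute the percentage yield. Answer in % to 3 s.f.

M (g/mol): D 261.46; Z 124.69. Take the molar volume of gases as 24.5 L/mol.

n(E) = 436.0 / 24.5 = 17.80 mol
n(D) = 1700 / 261.46 = 6.502 mol
n/ν → E: 5.933, D: 3.251; D is limiting.
theoretical n(Z) = (3/2) × 6.502 = 9.753 mol → 1216 g
% yield = 1080 / 1216 × 100 = 88.82 %

88.8 %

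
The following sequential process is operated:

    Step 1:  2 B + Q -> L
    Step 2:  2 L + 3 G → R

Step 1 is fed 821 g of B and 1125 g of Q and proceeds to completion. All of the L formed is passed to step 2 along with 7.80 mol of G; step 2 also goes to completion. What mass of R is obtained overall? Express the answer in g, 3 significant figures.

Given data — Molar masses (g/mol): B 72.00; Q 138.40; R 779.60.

2030 g

Step 1:
n(B) = 821.0 / 72.00 = 11.40 mol
n(Q) = 1125 / 138.40 = 8.129 mol
n/ν for B = 11.40/2 = 5.700
n/ν for Q = 8.129/1 = 8.129
Smallest n/ν is B → limiting reagent.
n(L) produced = (1/2) × 11.40 = 5.700 mol
Step 2:
n(L) available = 5.700 mol
n(G) = 7.800 mol
n/ν for L = 5.700/2 = 2.850
n/ν for G = 7.800/3 = 2.600
Smallest n/ν is G → limiting reagent.
n(R) = (1/3) × 7.800 = 2.600 mol
mass = 2.600 × 779.60 = 2027 g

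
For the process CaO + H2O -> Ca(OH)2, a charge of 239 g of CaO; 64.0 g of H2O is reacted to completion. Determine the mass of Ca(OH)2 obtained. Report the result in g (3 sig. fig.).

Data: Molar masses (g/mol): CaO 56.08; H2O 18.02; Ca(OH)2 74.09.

n(CaO) = 239.0 / 56.08 = 4.262 mol
n(H2O) = 64.00 / 18.02 = 3.552 mol
n/ν for CaO = 4.262/1 = 4.262
n/ν for H2O = 3.552/1 = 3.552
Smallest n/ν is H2O → limiting reagent.
n(Ca(OH)2) = (1/1) × 3.552 = 3.552 mol
mass = 3.552 × 74.09 = 263.2 g

263 g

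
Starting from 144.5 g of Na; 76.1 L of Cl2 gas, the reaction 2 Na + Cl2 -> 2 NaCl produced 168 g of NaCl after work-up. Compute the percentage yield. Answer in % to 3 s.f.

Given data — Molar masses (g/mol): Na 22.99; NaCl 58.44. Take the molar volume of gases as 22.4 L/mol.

n(Na) = 144.5 / 22.99 = 6.285 mol
n(Cl2) = 76.10 / 22.4 = 3.397 mol
n/ν → Na: 3.143, Cl2: 3.397; Na is limiting.
theoretical n(NaCl) = (2/2) × 6.285 = 6.285 mol → 367.3 g
% yield = 168 / 367.3 × 100 = 45.74 %

45.7 %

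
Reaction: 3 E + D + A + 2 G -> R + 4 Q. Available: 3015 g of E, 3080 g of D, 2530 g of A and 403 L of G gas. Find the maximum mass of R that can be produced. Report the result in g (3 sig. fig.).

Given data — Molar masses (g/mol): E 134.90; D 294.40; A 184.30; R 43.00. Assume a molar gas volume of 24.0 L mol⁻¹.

320 g

n(E) = 3015 / 134.90 = 22.35 mol
n(D) = 3080 / 294.40 = 10.46 mol
n(A) = 2530 / 184.30 = 13.73 mol
n(G) = 403.0 / 24.0 = 16.79 mol
n/ν for E = 22.35/3 = 7.450
n/ν for D = 10.46/1 = 10.46
n/ν for A = 13.73/1 = 13.73
n/ν for G = 16.79/2 = 8.395
Smallest n/ν is E → limiting reagent.
n(R) = (1/3) × 22.35 = 7.450 mol
mass = 7.450 × 43.00 = 320.4 g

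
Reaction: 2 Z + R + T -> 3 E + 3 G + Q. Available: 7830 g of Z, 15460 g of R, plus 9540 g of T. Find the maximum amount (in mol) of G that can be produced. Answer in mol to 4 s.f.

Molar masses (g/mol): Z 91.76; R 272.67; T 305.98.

n(Z) = 7830 / 91.76 = 85.33 mol
n(R) = 15460 / 272.67 = 56.70 mol
n(T) = 9540 / 305.98 = 31.18 mol
n/ν → Z: 42.67, R: 56.70, T: 31.18; T is limiting.
n(G) = (3/1) × 31.18 = 93.54 mol

93.54 mol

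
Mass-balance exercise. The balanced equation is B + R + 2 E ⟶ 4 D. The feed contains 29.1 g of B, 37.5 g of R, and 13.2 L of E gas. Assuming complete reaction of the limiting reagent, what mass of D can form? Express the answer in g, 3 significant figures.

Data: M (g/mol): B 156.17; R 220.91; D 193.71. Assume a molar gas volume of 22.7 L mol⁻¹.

n(B) = 29.10 / 156.17 = 0.1863 mol
n(R) = 37.50 / 220.91 = 0.1698 mol
n(E) = 13.20 / 22.7 = 0.5815 mol
n/ν → B: 0.1863, R: 0.1698, E: 0.2908; R is limiting.
n(D) = (4/1) × 0.1698 = 0.6792 mol
mass = 0.6792 × 193.71 = 131.6 g

132 g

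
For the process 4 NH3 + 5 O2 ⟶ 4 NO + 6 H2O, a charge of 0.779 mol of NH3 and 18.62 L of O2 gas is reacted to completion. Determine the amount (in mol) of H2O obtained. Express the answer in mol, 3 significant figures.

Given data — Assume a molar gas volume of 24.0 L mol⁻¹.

0.931 mol

n(NH3) = 0.7790 mol
n(O2) = 18.62 / 24.0 = 0.7758 mol
n/ν for NH3 = 0.7790/4 = 0.1948
n/ν for O2 = 0.7758/5 = 0.1552
Smallest n/ν is O2 → limiting reagent.
n(H2O) = (6/5) × 0.7758 = 0.9310 mol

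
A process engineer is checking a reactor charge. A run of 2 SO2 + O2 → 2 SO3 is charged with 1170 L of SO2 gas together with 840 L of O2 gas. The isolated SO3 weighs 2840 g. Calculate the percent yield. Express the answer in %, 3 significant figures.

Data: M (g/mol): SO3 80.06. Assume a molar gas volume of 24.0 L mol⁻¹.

72.8 %

n(SO2) = 1170 / 24.0 = 48.75 mol
n(O2) = 840.0 / 24.0 = 35.00 mol
n/ν for SO2 = 48.75/2 = 24.38
n/ν for O2 = 35.00/1 = 35.00
Smallest n/ν is SO2 → limiting reagent.
theoretical n(SO3) = (2/2) × 48.75 = 48.75 mol → 3903 g
% yield = 2840 / 3903 × 100 = 72.76 %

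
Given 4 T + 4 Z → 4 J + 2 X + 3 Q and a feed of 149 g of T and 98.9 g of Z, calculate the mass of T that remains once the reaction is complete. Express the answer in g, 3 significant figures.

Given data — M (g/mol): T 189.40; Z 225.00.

n(T) = 149.0 / 189.40 = 0.7867 mol
n(Z) = 98.90 / 225.00 = 0.4396 mol
n/ν → T: 0.1967, Z: 0.1099; Z is limiting.
T consumed = (4/4) × 0.4396 = 0.4396 mol
T remaining = 0.7867 − 0.4396 = 0.3471 mol
mass = 0.3471 × 189.40 = 65.74 g

65.7 g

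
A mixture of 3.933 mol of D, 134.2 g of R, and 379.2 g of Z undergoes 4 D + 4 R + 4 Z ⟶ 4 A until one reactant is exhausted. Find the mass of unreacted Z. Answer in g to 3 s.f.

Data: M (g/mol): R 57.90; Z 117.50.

n(D) = 3.933 mol
n(R) = 134.2 / 57.90 = 2.318 mol
n(Z) = 379.2 / 117.50 = 3.227 mol
n/ν → D: 0.9833, R: 0.5795, Z: 0.8068; R is limiting.
Z consumed = (4/4) × 2.318 = 2.318 mol
Z remaining = 3.227 − 2.318 = 0.9090 mol
mass = 0.9090 × 117.50 = 106.8 g

107 g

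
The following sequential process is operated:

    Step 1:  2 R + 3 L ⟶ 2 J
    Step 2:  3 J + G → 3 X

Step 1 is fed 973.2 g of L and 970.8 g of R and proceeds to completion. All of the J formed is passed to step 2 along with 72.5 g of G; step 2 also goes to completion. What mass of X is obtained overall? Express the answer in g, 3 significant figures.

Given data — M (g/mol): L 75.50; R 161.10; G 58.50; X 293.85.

Step 1:
n(L) = 973.2 / 75.50 = 12.89 mol
n(R) = 970.8 / 161.10 = 6.026 mol
n/ν → L: 4.297, R: 3.013; R is limiting.
n(J) produced = (2/2) × 6.026 = 6.026 mol
Step 2:
n(J) available = 6.026 mol
n(G) = 72.50 / 58.50 = 1.239 mol
n/ν → J: 2.009, G: 1.239; G is limiting.
n(X) = (3/1) × 1.239 = 3.717 mol
mass = 3.717 × 293.85 = 1092 g

1090 g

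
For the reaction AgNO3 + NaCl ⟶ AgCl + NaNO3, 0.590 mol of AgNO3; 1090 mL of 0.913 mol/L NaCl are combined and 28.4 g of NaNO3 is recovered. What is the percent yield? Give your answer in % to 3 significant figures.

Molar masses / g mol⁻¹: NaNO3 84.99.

n(AgNO3) = 0.5900 mol
n(NaCl) = 0.913 × 1090/1000 = 0.9952 mol
n/ν → AgNO3: 0.5900, NaCl: 0.9952; AgNO3 is limiting.
theoretical n(NaNO3) = (1/1) × 0.5900 = 0.5900 mol → 50.14 g
% yield = 28.4 / 50.14 × 100 = 56.64 %

56.6 %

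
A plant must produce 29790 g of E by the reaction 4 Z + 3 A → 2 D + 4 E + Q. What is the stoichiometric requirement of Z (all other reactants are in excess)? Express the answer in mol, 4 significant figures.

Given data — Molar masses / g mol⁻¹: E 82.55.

n(E) = 29790 / 82.55 = 360.9 mol
n(Z) = (4/4) × 360.9 = 360.9 mol

360.9 mol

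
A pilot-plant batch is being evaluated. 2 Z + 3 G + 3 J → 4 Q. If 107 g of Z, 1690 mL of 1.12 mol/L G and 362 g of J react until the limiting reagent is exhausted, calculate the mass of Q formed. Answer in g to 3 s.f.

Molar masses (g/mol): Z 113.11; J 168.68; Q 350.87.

n(Z) = 107.0 / 113.11 = 0.9460 mol
n(G) = 1.12 × 1690/1000 = 1.893 mol
n(J) = 362.0 / 168.68 = 2.146 mol
n/ν for Z = 0.9460/2 = 0.4730
n/ν for G = 1.893/3 = 0.6310
n/ν for J = 2.146/3 = 0.7153
Smallest n/ν is Z → limiting reagent.
n(Q) = (4/2) × 0.9460 = 1.892 mol
mass = 1.892 × 350.87 = 663.8 g

664 g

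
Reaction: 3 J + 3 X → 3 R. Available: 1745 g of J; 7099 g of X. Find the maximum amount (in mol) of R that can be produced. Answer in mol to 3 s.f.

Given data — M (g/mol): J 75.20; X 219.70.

23.2 mol

n(J) = 1745 / 75.20 = 23.20 mol
n(X) = 7099 / 219.70 = 32.31 mol
n/ν for J = 23.20/3 = 7.733
n/ν for X = 32.31/3 = 10.77
Smallest n/ν is J → limiting reagent.
n(R) = (3/3) × 23.20 = 23.20 mol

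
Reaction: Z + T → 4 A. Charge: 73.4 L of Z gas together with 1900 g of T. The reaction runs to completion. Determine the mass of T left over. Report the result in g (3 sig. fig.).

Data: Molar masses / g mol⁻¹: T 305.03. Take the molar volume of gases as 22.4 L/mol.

900 g

n(Z) = 73.40 / 22.4 = 3.277 mol
n(T) = 1900 / 305.03 = 6.229 mol
n/ν → Z: 3.277, T: 6.229; Z is limiting.
T consumed = (1/1) × 3.277 = 3.277 mol
T remaining = 6.229 − 3.277 = 2.952 mol
mass = 2.952 × 305.03 = 900.4 g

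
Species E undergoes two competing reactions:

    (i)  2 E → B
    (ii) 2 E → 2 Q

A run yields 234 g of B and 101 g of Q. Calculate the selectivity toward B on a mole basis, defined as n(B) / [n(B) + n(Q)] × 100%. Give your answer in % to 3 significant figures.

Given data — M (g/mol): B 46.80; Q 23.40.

53.7 %

n(B) = 234 / 46.80 = 5.000 mol
n(Q) = 101 / 23.40 = 4.316 mol
selectivity = 5.000/(5.000+4.316) × 100 = 53.67 %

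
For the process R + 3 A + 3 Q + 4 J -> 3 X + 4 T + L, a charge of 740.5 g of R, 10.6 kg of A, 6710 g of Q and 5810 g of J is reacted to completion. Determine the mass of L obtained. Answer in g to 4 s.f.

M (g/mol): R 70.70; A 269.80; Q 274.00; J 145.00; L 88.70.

724.1 g

n(R) = 740.5 / 70.70 = 10.47 mol
n(A) = 10.60×1000 / 269.80 = 39.29 mol
n(Q) = 6710 / 274.00 = 24.49 mol
n(J) = 5810 / 145.00 = 40.07 mol
n/ν for R = 10.47/1 = 10.47
n/ν for A = 39.29/3 = 13.10
n/ν for Q = 24.49/3 = 8.163
n/ν for J = 40.07/4 = 10.02
Smallest n/ν is Q → limiting reagent.
n(L) = (1/3) × 24.49 = 8.163 mol
mass = 8.163 × 88.70 = 724.1 g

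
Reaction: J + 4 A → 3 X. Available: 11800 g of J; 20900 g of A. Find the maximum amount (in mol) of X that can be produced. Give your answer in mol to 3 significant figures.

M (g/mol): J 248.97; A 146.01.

107 mol

n(J) = 11800 / 248.97 = 47.40 mol
n(A) = 20900 / 146.01 = 143.1 mol
n/ν for J = 47.40/1 = 47.40
n/ν for A = 143.1/4 = 35.78
Smallest n/ν is A → limiting reagent.
n(X) = (3/4) × 143.1 = 107.3 mol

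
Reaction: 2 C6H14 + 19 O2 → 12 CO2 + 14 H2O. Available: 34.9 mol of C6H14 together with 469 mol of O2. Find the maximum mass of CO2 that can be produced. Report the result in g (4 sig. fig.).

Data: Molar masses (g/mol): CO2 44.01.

9216 g

n(C6H14) = 34.90 mol
n(O2) = 469.0 mol
n/ν → C6H14: 17.45, O2: 24.68; C6H14 is limiting.
n(CO2) = (12/2) × 34.90 = 209.4 mol
mass = 209.4 × 44.01 = 9216 g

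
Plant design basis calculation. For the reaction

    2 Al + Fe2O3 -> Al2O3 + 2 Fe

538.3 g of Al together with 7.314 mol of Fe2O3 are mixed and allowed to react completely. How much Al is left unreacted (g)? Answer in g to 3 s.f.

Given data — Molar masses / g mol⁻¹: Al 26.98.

144 g

n(Al) = 538.3 / 26.98 = 19.95 mol
n(Fe2O3) = 7.314 mol
n/ν → Al: 9.975, Fe2O3: 7.314; Fe2O3 is limiting.
Al consumed = (2/1) × 7.314 = 14.63 mol
Al remaining = 19.95 − 14.63 = 5.320 mol
mass = 5.320 × 26.98 = 143.5 g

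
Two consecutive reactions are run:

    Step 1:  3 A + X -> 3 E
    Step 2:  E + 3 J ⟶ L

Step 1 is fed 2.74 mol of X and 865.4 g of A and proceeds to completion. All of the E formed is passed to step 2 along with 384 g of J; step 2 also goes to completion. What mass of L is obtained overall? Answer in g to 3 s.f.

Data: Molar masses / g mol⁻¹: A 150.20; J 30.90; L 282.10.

1170 g

Step 1:
n(X) = 2.740 mol
n(A) = 865.4 / 150.20 = 5.762 mol
n/ν for X = 2.740/1 = 2.740
n/ν for A = 5.762/3 = 1.921
Smallest n/ν is A → limiting reagent.
n(E) produced = (3/3) × 5.762 = 5.762 mol
Step 2:
n(E) available = 5.762 mol
n(J) = 384.0 / 30.90 = 12.43 mol
n/ν for E = 5.762/1 = 5.762
n/ν for J = 12.43/3 = 4.143
Smallest n/ν is J → limiting reagent.
n(L) = (1/3) × 12.43 = 4.143 mol
mass = 4.143 × 282.10 = 1169 g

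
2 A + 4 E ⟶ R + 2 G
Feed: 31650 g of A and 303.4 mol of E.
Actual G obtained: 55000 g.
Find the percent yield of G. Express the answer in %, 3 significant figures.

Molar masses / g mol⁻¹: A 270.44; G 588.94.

n(A) = 31650 / 270.44 = 117.0 mol
n(E) = 303.4 mol
n/ν for A = 117.0/2 = 58.50
n/ν for E = 303.4/4 = 75.85
Smallest n/ν is A → limiting reagent.
theoretical n(G) = (2/2) × 117.0 = 117.0 mol → 68910 g
% yield = 55000 / 68910 × 100 = 79.81 %

79.8 %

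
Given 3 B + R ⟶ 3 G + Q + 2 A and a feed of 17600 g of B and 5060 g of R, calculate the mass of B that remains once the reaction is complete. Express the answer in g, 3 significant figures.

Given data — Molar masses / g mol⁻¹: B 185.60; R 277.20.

n(B) = 17600 / 185.60 = 94.83 mol
n(R) = 5060 / 277.20 = 18.25 mol
n/ν for B = 94.83/3 = 31.61
n/ν for R = 18.25/1 = 18.25
Smallest n/ν is R → limiting reagent.
B consumed = (3/1) × 18.25 = 54.75 mol
B remaining = 94.83 − 54.75 = 40.08 mol
mass = 40.08 × 185.60 = 7439 g

7440 g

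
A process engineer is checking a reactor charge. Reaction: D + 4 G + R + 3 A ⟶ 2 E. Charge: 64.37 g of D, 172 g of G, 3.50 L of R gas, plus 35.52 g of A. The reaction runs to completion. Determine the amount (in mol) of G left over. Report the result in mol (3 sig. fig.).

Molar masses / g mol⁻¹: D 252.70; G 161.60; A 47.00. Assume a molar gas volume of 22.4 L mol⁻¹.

n(D) = 64.37 / 252.70 = 0.2547 mol
n(G) = 172.0 / 161.60 = 1.064 mol
n(R) = 3.500 / 22.4 = 0.1563 mol
n(A) = 35.52 / 47.00 = 0.7557 mol
n/ν for D = 0.2547/1 = 0.2547
n/ν for G = 1.064/4 = 0.2660
n/ν for R = 0.1563/1 = 0.1563
n/ν for A = 0.7557/3 = 0.2519
Smallest n/ν is R → limiting reagent.
G consumed = (4/1) × 0.1563 = 0.6252 mol
G remaining = 1.064 − 0.6252 = 0.4388 mol

0.439 mol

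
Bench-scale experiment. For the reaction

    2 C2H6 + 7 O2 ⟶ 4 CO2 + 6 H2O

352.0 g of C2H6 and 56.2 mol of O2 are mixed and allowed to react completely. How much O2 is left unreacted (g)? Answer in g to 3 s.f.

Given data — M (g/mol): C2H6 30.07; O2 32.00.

n(C2H6) = 352.0 / 30.07 = 11.71 mol
n(O2) = 56.20 mol
n/ν → C2H6: 5.855, O2: 8.029; C2H6 is limiting.
O2 consumed = (7/2) × 11.71 = 40.99 mol
O2 remaining = 56.20 − 40.99 = 15.21 mol
mass = 15.21 × 32.00 = 486.7 g

487 g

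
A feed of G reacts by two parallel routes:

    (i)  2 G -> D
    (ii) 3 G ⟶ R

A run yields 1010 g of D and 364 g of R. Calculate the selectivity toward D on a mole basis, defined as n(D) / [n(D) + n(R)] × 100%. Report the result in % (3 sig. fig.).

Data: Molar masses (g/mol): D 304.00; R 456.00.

n(D) = 1010 / 304.00 = 3.322 mol
n(R) = 364 / 456.00 = 0.7982 mol
selectivity = 3.322/(3.322+0.7982) × 100 = 80.63 %

80.6 %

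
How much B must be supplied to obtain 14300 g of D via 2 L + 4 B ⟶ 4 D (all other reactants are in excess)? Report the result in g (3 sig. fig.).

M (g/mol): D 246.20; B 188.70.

11000 g

n(D) = 14300 / 246.20 = 58.08 mol
n(B) = (4/4) × 58.08 = 58.08 mol
mass = 58.08 × 188.70 = 10960 g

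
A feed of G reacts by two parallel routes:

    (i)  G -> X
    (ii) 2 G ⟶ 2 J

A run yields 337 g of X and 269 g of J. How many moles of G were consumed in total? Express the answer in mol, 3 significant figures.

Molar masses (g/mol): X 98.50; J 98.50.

6.15 mol

n(X) = 337 / 98.50 = 3.421 mol
n(J) = 269 / 98.50 = 2.731 mol
n(G) via (i) = (1/1)×3.421 = 3.421 mol
n(G) via (ii) = (2/2)×2.731 = 2.731 mol
total n(G) = 3.421 + 2.731 = 6.152 mol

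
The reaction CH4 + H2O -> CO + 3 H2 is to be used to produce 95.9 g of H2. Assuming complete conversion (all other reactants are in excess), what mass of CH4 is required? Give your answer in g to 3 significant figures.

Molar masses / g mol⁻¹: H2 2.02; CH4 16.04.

n(H2) = 95.9 / 2.02 = 47.48 mol
n(CH4) = (1/3) × 47.48 = 15.83 mol
mass = 15.83 × 16.04 = 253.9 g

254 g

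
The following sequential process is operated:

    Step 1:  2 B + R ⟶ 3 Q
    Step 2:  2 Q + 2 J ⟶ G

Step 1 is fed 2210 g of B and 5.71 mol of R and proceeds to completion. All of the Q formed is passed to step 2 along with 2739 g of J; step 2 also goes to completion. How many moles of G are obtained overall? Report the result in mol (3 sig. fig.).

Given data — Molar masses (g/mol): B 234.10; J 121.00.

Step 1:
n(B) = 2210 / 234.10 = 9.440 mol
n(R) = 5.710 mol
n/ν for B = 9.440/2 = 4.720
n/ν for R = 5.710/1 = 5.710
Smallest n/ν is B → limiting reagent.
n(Q) produced = (3/2) × 9.440 = 14.16 mol
Step 2:
n(Q) available = 14.16 mol
n(J) = 2739 / 121.00 = 22.64 mol
n/ν for Q = 14.16/2 = 7.080
n/ν for J = 22.64/2 = 11.32
Smallest n/ν is Q → limiting reagent.
n(G) = (1/2) × 14.16 = 7.080 mol

7.08 mol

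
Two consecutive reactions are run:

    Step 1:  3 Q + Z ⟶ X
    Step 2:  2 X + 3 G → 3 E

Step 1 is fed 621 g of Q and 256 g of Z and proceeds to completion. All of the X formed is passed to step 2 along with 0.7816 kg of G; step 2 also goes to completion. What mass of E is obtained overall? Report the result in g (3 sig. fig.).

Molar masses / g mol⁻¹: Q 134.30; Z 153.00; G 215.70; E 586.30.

1360 g

Step 1:
n(Q) = 621.0 / 134.30 = 4.624 mol
n(Z) = 256.0 / 153.00 = 1.673 mol
n/ν → Q: 1.541, Z: 1.673; Q is limiting.
n(X) produced = (1/3) × 4.624 = 1.541 mol
Step 2:
n(X) available = 1.541 mol
n(G) = 0.7816×1000 / 215.70 = 3.624 mol
n/ν → X: 0.7705, G: 1.208; X is limiting.
n(E) = (3/2) × 1.541 = 2.312 mol
mass = 2.312 × 586.30 = 1356 g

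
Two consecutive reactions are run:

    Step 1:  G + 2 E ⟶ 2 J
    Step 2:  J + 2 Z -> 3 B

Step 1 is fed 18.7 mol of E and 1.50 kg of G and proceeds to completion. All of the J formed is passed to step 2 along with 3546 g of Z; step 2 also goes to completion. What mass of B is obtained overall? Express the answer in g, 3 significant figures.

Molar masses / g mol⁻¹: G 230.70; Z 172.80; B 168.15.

5180 g

Step 1:
n(E) = 18.70 mol
n(G) = 1.500×1000 / 230.70 = 6.502 mol
n/ν for E = 18.70/2 = 9.350
n/ν for G = 6.502/1 = 6.502
Smallest n/ν is G → limiting reagent.
n(J) produced = (2/1) × 6.502 = 13.00 mol
Step 2:
n(J) available = 13.00 mol
n(Z) = 3546 / 172.80 = 20.52 mol
n/ν for J = 13.00/1 = 13.00
n/ν for Z = 20.52/2 = 10.26
Smallest n/ν is Z → limiting reagent.
n(B) = (3/2) × 20.52 = 30.78 mol
mass = 30.78 × 168.15 = 5176 g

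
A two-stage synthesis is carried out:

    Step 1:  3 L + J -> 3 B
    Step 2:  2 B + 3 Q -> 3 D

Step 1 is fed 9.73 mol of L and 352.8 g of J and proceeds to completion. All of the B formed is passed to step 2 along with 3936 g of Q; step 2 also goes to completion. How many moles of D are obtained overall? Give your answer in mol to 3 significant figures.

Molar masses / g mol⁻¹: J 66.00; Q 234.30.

Step 1:
n(L) = 9.730 mol
n(J) = 352.8 / 66.00 = 5.345 mol
n/ν for L = 9.730/3 = 3.243
n/ν for J = 5.345/1 = 5.345
Smallest n/ν is L → limiting reagent.
n(B) produced = (3/3) × 9.730 = 9.730 mol
Step 2:
n(B) available = 9.730 mol
n(Q) = 3936 / 234.30 = 16.80 mol
n/ν for B = 9.730/2 = 4.865
n/ν for Q = 16.80/3 = 5.600
Smallest n/ν is B → limiting reagent.
n(D) = (3/2) × 9.730 = 14.60 mol

14.6 mol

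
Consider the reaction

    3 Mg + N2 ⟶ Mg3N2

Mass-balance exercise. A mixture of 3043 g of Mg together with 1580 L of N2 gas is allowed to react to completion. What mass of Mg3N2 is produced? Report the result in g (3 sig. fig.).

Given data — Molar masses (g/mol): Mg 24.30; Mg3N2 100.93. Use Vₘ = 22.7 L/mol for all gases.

4210 g

n(Mg) = 3043 / 24.30 = 125.2 mol
n(N2) = 1580 / 22.7 = 69.60 mol
n/ν for Mg = 125.2/3 = 41.73
n/ν for N2 = 69.60/1 = 69.60
Smallest n/ν is Mg → limiting reagent.
n(Mg3N2) = (1/3) × 125.2 = 41.73 mol
mass = 41.73 × 100.93 = 4212 g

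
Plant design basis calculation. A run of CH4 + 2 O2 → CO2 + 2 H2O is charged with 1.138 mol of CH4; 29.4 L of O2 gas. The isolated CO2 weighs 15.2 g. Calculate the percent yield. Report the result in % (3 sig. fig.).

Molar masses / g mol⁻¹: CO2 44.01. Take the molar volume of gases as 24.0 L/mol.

56.4 %

n(CH4) = 1.138 mol
n(O2) = 29.40 / 24.0 = 1.225 mol
n/ν for CH4 = 1.138/1 = 1.138
n/ν for O2 = 1.225/2 = 0.6125
Smallest n/ν is O2 → limiting reagent.
theoretical n(CO2) = (1/2) × 1.225 = 0.6125 mol → 26.96 g
% yield = 15.2 / 26.96 × 100 = 56.38 %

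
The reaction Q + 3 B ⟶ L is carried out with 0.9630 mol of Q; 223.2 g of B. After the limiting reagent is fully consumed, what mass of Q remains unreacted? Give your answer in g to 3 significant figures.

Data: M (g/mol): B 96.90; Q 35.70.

n(Q) = 0.9630 mol
n(B) = 223.2 / 96.90 = 2.303 mol
n/ν for Q = 0.9630/1 = 0.9630
n/ν for B = 2.303/3 = 0.7677
Smallest n/ν is B → limiting reagent.
Q consumed = (1/3) × 2.303 = 0.7677 mol
Q remaining = 0.9630 − 0.7677 = 0.1953 mol
mass = 0.1953 × 35.70 = 6.972 g

6.97 g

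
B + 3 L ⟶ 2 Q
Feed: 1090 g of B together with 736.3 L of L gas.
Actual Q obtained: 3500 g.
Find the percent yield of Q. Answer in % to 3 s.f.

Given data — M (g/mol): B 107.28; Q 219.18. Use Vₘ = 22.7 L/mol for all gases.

78.6 %

n(B) = 1090 / 107.28 = 10.16 mol
n(L) = 736.3 / 22.7 = 32.44 mol
n/ν for B = 10.16/1 = 10.16
n/ν for L = 32.44/3 = 10.81
Smallest n/ν is B → limiting reagent.
theoretical n(Q) = (2/1) × 10.16 = 20.32 mol → 4454 g
% yield = 3500 / 4454 × 100 = 78.58 %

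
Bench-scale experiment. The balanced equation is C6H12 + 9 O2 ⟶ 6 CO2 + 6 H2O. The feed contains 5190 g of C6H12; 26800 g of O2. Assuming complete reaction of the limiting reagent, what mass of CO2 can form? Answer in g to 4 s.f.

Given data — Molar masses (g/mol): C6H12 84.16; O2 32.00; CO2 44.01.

n(C6H12) = 5190 / 84.16 = 61.67 mol
n(O2) = 26800 / 32.00 = 837.5 mol
n/ν for C6H12 = 61.67/1 = 61.67
n/ν for O2 = 837.5/9 = 93.06
Smallest n/ν is C6H12 → limiting reagent.
n(CO2) = (6/1) × 61.67 = 370.0 mol
mass = 370.0 × 44.01 = 16280 g

16280 g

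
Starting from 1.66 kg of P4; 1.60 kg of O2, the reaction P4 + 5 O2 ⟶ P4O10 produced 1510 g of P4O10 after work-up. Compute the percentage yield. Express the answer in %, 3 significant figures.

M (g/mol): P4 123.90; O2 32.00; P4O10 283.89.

n(P4) = 1.660×1000 / 123.90 = 13.40 mol
n(O2) = 1.600×1000 / 32.00 = 50.00 mol
n/ν → P4: 13.40, O2: 10.00; O2 is limiting.
theoretical n(P4O10) = (1/5) × 50.00 = 10.00 mol → 2839 g
% yield = 1510 / 2839 × 100 = 53.19 %

53.2 %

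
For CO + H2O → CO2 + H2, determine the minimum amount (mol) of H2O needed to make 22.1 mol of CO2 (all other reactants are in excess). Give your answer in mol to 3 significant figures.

22.1 mol

n(CO2) = 22.10 mol
n(H2O) = (1/1) × 22.10 = 22.10 mol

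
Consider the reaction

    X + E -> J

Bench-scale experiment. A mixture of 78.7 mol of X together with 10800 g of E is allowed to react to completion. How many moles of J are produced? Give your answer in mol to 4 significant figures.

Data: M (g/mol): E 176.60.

n(X) = 78.70 mol
n(E) = 10800 / 176.60 = 61.16 mol
n/ν for X = 78.70/1 = 78.70
n/ν for E = 61.16/1 = 61.16
Smallest n/ν is E → limiting reagent.
n(J) = (1/1) × 61.16 = 61.16 mol

61.16 mol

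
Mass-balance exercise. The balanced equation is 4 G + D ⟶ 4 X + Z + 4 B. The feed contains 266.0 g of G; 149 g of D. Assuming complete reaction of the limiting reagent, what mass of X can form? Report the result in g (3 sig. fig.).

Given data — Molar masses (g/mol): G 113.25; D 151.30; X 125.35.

294 g

n(G) = 266.0 / 113.25 = 2.349 mol
n(D) = 149.0 / 151.30 = 0.9848 mol
n/ν for G = 2.349/4 = 0.5873
n/ν for D = 0.9848/1 = 0.9848
Smallest n/ν is G → limiting reagent.
n(X) = (4/4) × 2.349 = 2.349 mol
mass = 2.349 × 125.35 = 294.4 g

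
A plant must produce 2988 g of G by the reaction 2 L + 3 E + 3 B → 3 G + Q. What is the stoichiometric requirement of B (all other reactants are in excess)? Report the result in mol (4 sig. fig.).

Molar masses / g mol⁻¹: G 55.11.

n(G) = 2988 / 55.11 = 54.22 mol
n(B) = (3/3) × 54.22 = 54.22 mol

54.22 mol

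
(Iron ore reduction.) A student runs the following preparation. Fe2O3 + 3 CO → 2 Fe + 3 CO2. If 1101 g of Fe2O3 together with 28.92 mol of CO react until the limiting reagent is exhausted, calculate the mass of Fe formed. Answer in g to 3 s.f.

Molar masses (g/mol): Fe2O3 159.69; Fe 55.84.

770 g

n(Fe2O3) = 1101 / 159.69 = 6.895 mol
n(CO) = 28.92 mol
n/ν → Fe2O3: 6.895, CO: 9.640; Fe2O3 is limiting.
n(Fe) = (2/1) × 6.895 = 13.79 mol
mass = 13.79 × 55.84 = 770.0 g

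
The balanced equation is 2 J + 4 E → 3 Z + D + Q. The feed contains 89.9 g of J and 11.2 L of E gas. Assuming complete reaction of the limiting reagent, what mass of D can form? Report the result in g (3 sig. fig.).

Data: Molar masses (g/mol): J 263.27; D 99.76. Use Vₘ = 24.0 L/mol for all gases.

n(J) = 89.90 / 263.27 = 0.3415 mol
n(E) = 11.20 / 24.0 = 0.4667 mol
n/ν for J = 0.3415/2 = 0.1708
n/ν for E = 0.4667/4 = 0.1167
Smallest n/ν is E → limiting reagent.
n(D) = (1/4) × 0.4667 = 0.1167 mol
mass = 0.1167 × 99.76 = 11.64 g

11.6 g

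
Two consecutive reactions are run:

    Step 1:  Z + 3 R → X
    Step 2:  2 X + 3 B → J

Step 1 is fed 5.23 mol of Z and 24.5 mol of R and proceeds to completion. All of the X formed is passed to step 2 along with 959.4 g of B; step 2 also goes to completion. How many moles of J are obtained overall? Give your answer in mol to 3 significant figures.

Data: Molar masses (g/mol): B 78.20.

2.62 mol

Step 1:
n(Z) = 5.230 mol
n(R) = 24.50 mol
n/ν for Z = 5.230/1 = 5.230
n/ν for R = 24.50/3 = 8.167
Smallest n/ν is Z → limiting reagent.
n(X) produced = (1/1) × 5.230 = 5.230 mol
Step 2:
n(X) available = 5.230 mol
n(B) = 959.4 / 78.20 = 12.27 mol
n/ν for X = 5.230/2 = 2.615
n/ν for B = 12.27/3 = 4.090
Smallest n/ν is X → limiting reagent.
n(J) = (1/2) × 5.230 = 2.615 mol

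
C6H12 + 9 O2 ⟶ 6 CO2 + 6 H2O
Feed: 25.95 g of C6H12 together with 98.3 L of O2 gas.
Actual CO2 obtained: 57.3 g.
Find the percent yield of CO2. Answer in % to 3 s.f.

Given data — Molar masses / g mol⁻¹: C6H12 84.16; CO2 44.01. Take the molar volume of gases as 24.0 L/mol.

n(C6H12) = 25.95 / 84.16 = 0.3083 mol
n(O2) = 98.30 / 24.0 = 4.096 mol
n/ν for C6H12 = 0.3083/1 = 0.3083
n/ν for O2 = 4.096/9 = 0.4551
Smallest n/ν is C6H12 → limiting reagent.
theoretical n(CO2) = (6/1) × 0.3083 = 1.850 mol → 81.42 g
% yield = 57.3 / 81.42 × 100 = 70.38 %

70.4 %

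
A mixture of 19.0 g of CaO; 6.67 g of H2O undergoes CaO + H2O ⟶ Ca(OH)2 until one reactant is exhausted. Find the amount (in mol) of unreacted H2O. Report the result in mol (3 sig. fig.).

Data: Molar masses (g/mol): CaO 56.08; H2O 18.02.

n(CaO) = 19.00 / 56.08 = 0.3388 mol
n(H2O) = 6.670 / 18.02 = 0.3701 mol
n/ν → CaO: 0.3388, H2O: 0.3701; CaO is limiting.
H2O consumed = (1/1) × 0.3388 = 0.3388 mol
H2O remaining = 0.3701 − 0.3388 = 0.03130 mol

0.0313 mol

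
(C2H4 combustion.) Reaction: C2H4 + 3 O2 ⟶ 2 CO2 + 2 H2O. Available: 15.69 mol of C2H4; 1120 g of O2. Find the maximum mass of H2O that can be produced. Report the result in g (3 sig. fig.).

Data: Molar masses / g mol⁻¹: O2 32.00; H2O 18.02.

n(C2H4) = 15.69 mol
n(O2) = 1120 / 32.00 = 35.00 mol
n/ν for C2H4 = 15.69/1 = 15.69
n/ν for O2 = 35.00/3 = 11.67
Smallest n/ν is O2 → limiting reagent.
n(H2O) = (2/3) × 35.00 = 23.33 mol
mass = 23.33 × 18.02 = 420.4 g

420 g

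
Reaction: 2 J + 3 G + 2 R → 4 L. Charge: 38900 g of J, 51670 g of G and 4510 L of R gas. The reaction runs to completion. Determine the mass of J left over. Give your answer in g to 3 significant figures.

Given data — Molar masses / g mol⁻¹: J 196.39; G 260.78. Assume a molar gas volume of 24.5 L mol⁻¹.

n(J) = 38900 / 196.39 = 198.1 mol
n(G) = 51670 / 260.78 = 198.1 mol
n(R) = 4510 / 24.5 = 184.1 mol
n/ν for J = 198.1/2 = 99.05
n/ν for G = 198.1/3 = 66.03
n/ν for R = 184.1/2 = 92.05
Smallest n/ν is G → limiting reagent.
J consumed = (2/3) × 198.1 = 132.1 mol
J remaining = 198.1 − 132.1 = 66.00 mol
mass = 66.00 × 196.39 = 12960 g

13000 g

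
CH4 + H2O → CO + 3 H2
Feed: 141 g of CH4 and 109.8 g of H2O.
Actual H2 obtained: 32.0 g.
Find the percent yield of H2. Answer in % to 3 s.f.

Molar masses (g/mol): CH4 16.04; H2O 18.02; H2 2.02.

n(CH4) = 141.0 / 16.04 = 8.791 mol
n(H2O) = 109.8 / 18.02 = 6.093 mol
n/ν for CH4 = 8.791/1 = 8.791
n/ν for H2O = 6.093/1 = 6.093
Smallest n/ν is H2O → limiting reagent.
theoretical n(H2) = (3/1) × 6.093 = 18.28 mol → 36.93 g
% yield = 32.0 / 36.93 × 100 = 86.65 %

86.7 %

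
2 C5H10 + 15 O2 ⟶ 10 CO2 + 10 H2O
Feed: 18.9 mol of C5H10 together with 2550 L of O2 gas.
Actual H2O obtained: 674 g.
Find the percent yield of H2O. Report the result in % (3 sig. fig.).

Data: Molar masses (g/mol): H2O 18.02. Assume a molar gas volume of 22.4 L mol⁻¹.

n(C5H10) = 18.90 mol
n(O2) = 2550 / 22.4 = 113.8 mol
n/ν for C5H10 = 18.90/2 = 9.450
n/ν for O2 = 113.8/15 = 7.587
Smallest n/ν is O2 → limiting reagent.
theoretical n(H2O) = (10/15) × 113.8 = 75.87 mol → 1367 g
% yield = 674 / 1367 × 100 = 49.31 %

49.3 %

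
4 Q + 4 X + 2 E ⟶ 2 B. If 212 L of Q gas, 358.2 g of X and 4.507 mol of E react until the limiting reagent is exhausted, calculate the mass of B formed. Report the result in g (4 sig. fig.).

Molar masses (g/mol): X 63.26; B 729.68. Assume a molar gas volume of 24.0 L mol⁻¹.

2066 g

n(Q) = 212.0 / 24.0 = 8.833 mol
n(X) = 358.2 / 63.26 = 5.662 mol
n(E) = 4.507 mol
n/ν → Q: 2.208, X: 1.416, E: 2.254; X is limiting.
n(B) = (2/4) × 5.662 = 2.831 mol
mass = 2.831 × 729.68 = 2066 g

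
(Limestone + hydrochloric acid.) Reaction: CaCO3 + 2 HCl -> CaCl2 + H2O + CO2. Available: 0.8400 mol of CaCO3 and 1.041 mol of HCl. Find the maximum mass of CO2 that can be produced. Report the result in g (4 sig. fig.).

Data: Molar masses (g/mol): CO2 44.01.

n(CaCO3) = 0.8400 mol
n(HCl) = 1.041 mol
n/ν for CaCO3 = 0.8400/1 = 0.8400
n/ν for HCl = 1.041/2 = 0.5205
Smallest n/ν is HCl → limiting reagent.
n(CO2) = (1/2) × 1.041 = 0.5205 mol
mass = 0.5205 × 44.01 = 22.91 g

22.91 g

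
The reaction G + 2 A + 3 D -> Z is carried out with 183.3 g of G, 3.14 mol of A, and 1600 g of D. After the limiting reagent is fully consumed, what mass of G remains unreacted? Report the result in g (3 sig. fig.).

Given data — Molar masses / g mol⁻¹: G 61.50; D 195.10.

86.7 g

n(G) = 183.3 / 61.50 = 2.980 mol
n(A) = 3.140 mol
n(D) = 1600 / 195.10 = 8.201 mol
n/ν for G = 2.980/1 = 2.980
n/ν for A = 3.140/2 = 1.570
n/ν for D = 8.201/3 = 2.734
Smallest n/ν is A → limiting reagent.
G consumed = (1/2) × 3.140 = 1.570 mol
G remaining = 2.980 − 1.570 = 1.410 mol
mass = 1.410 × 61.50 = 86.72 g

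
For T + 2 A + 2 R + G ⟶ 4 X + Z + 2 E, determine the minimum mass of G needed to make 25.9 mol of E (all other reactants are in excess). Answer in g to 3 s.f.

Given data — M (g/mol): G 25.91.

336 g

n(E) = 25.90 mol
n(G) = (1/2) × 25.90 = 12.95 mol
mass = 12.95 × 25.91 = 335.5 g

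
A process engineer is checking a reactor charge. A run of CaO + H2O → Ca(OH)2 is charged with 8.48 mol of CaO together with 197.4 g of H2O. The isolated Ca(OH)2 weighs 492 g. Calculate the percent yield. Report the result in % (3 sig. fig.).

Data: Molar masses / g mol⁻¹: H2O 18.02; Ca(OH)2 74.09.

78.3 %

n(CaO) = 8.480 mol
n(H2O) = 197.4 / 18.02 = 10.95 mol
n/ν for CaO = 8.480/1 = 8.480
n/ν for H2O = 10.95/1 = 10.95
Smallest n/ν is CaO → limiting reagent.
theoretical n(Ca(OH)2) = (1/1) × 8.480 = 8.480 mol → 628.3 g
% yield = 492 / 628.3 × 100 = 78.31 %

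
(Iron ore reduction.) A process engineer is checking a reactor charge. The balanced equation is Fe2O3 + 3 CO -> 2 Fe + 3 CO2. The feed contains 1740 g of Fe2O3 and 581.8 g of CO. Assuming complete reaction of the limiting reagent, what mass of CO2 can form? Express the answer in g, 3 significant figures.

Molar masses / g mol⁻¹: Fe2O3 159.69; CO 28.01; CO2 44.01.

n(Fe2O3) = 1740 / 159.69 = 10.90 mol
n(CO) = 581.8 / 28.01 = 20.77 mol
n/ν for Fe2O3 = 10.90/1 = 10.90
n/ν for CO = 20.77/3 = 6.923
Smallest n/ν is CO → limiting reagent.
n(CO2) = (3/3) × 20.77 = 20.77 mol
mass = 20.77 × 44.01 = 914.1 g

914 g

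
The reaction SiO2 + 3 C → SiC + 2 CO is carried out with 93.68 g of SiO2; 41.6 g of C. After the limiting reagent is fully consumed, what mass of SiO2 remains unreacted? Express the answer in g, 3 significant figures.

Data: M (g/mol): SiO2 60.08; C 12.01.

n(SiO2) = 93.68 / 60.08 = 1.559 mol
n(C) = 41.60 / 12.01 = 3.464 mol
n/ν for SiO2 = 1.559/1 = 1.559
n/ν for C = 3.464/3 = 1.155
Smallest n/ν is C → limiting reagent.
SiO2 consumed = (1/3) × 3.464 = 1.155 mol
SiO2 remaining = 1.559 − 1.155 = 0.4040 mol
mass = 0.4040 × 60.08 = 24.27 g

24.3 g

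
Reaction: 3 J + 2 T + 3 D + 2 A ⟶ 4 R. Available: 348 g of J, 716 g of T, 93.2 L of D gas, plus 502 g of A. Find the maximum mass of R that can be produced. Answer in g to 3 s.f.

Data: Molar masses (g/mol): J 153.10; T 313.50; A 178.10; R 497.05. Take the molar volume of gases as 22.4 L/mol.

n(J) = 348.0 / 153.10 = 2.273 mol
n(T) = 716.0 / 313.50 = 2.284 mol
n(D) = 93.20 / 22.4 = 4.161 mol
n(A) = 502.0 / 178.10 = 2.819 mol
n/ν for J = 2.273/3 = 0.7577
n/ν for T = 2.284/2 = 1.142
n/ν for D = 4.161/3 = 1.387
n/ν for A = 2.819/2 = 1.410
Smallest n/ν is J → limiting reagent.
n(R) = (4/3) × 2.273 = 3.031 mol
mass = 3.031 × 497.05 = 1507 g

1510 g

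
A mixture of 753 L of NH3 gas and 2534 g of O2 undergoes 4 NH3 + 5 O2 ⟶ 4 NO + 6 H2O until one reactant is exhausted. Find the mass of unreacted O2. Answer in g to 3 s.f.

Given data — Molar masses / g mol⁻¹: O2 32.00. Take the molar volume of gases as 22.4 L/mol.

n(NH3) = 753.0 / 22.4 = 33.62 mol
n(O2) = 2534 / 32.00 = 79.19 mol
n/ν for NH3 = 33.62/4 = 8.405
n/ν for O2 = 79.19/5 = 15.84
Smallest n/ν is NH3 → limiting reagent.
O2 consumed = (5/4) × 33.62 = 42.03 mol
O2 remaining = 79.19 − 42.03 = 37.16 mol
mass = 37.16 × 32.00 = 1189 g

1190 g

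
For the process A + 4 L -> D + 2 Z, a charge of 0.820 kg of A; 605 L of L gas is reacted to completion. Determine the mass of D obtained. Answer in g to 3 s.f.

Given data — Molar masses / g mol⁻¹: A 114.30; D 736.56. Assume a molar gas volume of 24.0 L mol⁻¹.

4640 g

n(A) = 0.8200×1000 / 114.30 = 7.174 mol
n(L) = 605.0 / 24.0 = 25.21 mol
n/ν for A = 7.174/1 = 7.174
n/ν for L = 25.21/4 = 6.303
Smallest n/ν is L → limiting reagent.
n(D) = (1/4) × 25.21 = 6.303 mol
mass = 6.303 × 736.56 = 4643 g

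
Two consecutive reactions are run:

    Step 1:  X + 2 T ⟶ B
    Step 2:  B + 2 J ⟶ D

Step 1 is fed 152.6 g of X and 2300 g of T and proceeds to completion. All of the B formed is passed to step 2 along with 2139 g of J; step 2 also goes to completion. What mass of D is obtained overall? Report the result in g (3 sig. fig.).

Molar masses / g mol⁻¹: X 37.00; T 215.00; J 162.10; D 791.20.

3260 g

Step 1:
n(X) = 152.6 / 37.00 = 4.124 mol
n(T) = 2300 / 215.00 = 10.70 mol
n/ν for X = 4.124/1 = 4.124
n/ν for T = 10.70/2 = 5.350
Smallest n/ν is X → limiting reagent.
n(B) produced = (1/1) × 4.124 = 4.124 mol
Step 2:
n(B) available = 4.124 mol
n(J) = 2139 / 162.10 = 13.20 mol
n/ν for B = 4.124/1 = 4.124
n/ν for J = 13.20/2 = 6.600
Smallest n/ν is B → limiting reagent.
n(D) = (1/1) × 4.124 = 4.124 mol
mass = 4.124 × 791.20 = 3263 g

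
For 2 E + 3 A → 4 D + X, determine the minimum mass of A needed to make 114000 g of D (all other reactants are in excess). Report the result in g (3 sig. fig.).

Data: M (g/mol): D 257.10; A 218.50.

n(D) = 114000 / 257.10 = 443.4 mol
n(A) = (3/4) × 443.4 = 332.6 mol
mass = 332.6 × 218.50 = 72670 g

72700 g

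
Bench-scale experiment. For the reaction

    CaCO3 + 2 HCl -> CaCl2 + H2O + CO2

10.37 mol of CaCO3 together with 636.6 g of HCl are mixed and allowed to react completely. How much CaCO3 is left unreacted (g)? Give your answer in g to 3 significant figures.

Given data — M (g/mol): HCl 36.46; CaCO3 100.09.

164 g

n(CaCO3) = 10.37 mol
n(HCl) = 636.6 / 36.46 = 17.46 mol
n/ν for CaCO3 = 10.37/1 = 10.37
n/ν for HCl = 17.46/2 = 8.730
Smallest n/ν is HCl → limiting reagent.
CaCO3 consumed = (1/2) × 17.46 = 8.730 mol
CaCO3 remaining = 10.37 − 8.730 = 1.640 mol
mass = 1.640 × 100.09 = 164.1 g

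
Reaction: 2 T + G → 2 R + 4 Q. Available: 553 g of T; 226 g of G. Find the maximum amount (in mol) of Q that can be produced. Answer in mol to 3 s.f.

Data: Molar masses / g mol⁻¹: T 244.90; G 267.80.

3.38 mol

n(T) = 553.0 / 244.90 = 2.258 mol
n(G) = 226.0 / 267.80 = 0.8439 mol
n/ν → T: 1.129, G: 0.8439; G is limiting.
n(Q) = (4/1) × 0.8439 = 3.376 mol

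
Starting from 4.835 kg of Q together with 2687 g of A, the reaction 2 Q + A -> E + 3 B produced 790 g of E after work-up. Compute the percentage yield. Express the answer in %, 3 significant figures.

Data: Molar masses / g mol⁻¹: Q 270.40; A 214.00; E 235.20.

37.6 %

n(Q) = 4.835×1000 / 270.40 = 17.88 mol
n(A) = 2687 / 214.00 = 12.56 mol
n/ν → Q: 8.940, A: 12.56; Q is limiting.
theoretical n(E) = (1/2) × 17.88 = 8.940 mol → 2103 g
% yield = 790 / 2103 × 100 = 37.57 %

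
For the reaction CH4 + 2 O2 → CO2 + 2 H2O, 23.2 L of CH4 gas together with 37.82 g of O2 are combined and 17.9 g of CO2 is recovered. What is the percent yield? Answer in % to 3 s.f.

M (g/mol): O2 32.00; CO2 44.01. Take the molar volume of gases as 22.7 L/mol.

n(CH4) = 23.20 / 22.7 = 1.022 mol
n(O2) = 37.82 / 32.00 = 1.182 mol
n/ν → CH4: 1.022, O2: 0.5910; O2 is limiting.
theoretical n(CO2) = (1/2) × 1.182 = 0.5910 mol → 26.01 g
% yield = 17.9 / 26.01 × 100 = 68.82 %

68.8 %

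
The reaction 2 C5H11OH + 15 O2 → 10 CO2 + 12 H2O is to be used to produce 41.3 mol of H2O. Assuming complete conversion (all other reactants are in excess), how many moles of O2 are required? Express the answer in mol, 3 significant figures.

n(H2O) = 41.30 mol
n(O2) = (15/12) × 41.30 = 51.63 mol

51.6 mol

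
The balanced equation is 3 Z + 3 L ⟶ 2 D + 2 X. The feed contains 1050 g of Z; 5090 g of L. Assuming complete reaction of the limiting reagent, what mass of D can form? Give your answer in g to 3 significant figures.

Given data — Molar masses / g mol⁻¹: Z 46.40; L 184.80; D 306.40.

4620 g

n(Z) = 1050 / 46.40 = 22.63 mol
n(L) = 5090 / 184.80 = 27.54 mol
n/ν for Z = 22.63/3 = 7.543
n/ν for L = 27.54/3 = 9.180
Smallest n/ν is Z → limiting reagent.
n(D) = (2/3) × 22.63 = 15.09 mol
mass = 15.09 × 306.40 = 4624 g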